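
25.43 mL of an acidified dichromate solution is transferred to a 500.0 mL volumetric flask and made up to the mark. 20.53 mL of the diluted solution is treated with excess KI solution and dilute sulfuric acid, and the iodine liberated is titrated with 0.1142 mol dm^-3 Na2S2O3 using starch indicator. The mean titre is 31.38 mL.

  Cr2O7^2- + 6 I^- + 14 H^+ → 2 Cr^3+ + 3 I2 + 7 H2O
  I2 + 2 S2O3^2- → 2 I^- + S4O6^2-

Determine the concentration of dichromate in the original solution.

0.5720 mol/L

n(S2O3^2-) = 0.03138 × 0.1142 = 3.584 × 10^-3 mol
n(I2) = n(S2O3^2-)/2 = 1.792 × 10^-3 mol
From the 1:3 ratio, n(Cr2O7^2-) in the aliquot = 1/3 × 1.792 × 10^-3 = 5.973 × 10^-4 mol
[Cr2O7^2-]_dilute = 5.973 × 10^-4 / 0.02053 = 0.02909 mol/L
[Cr2O7^2-]_original = 0.02909 × 500.0/25.43 = 0.5720 mol/L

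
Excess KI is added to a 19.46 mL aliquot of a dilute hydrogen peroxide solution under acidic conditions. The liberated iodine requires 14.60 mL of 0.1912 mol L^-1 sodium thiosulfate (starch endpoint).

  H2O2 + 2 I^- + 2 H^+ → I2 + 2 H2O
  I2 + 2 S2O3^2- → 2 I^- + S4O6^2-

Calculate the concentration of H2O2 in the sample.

n(S2O3^2-) = 0.01460 × 0.1912 = 2.792 × 10^-3 mol
n(I2) = n(S2O3^2-)/2 = 1.396 × 10^-3 mol
n(H2O2) in the aliquot = 1.396 × 10^-3 mol (1:1 ratio)
[H2O2] = 1.396 × 10^-3 / 0.01946 = 0.07172 mol/L

0.07172 mol/L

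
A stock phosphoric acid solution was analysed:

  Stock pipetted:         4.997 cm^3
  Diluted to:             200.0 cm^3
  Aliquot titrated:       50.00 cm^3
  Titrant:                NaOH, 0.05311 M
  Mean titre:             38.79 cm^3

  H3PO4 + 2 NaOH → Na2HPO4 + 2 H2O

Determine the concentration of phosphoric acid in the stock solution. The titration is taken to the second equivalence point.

0.8245 M

n(NaOH) = 0.03879 × 0.05311 = 2.060 × 10^-3 mol
From the 1:2 ratio, n(H3PO4) in the aliquot = 1/2 × 2.060 × 10^-3 = 1.030 × 10^-3 mol
[H3PO4]_dilute = 1.030 × 10^-3 / 0.05000 = 0.02060 mol/L
Dilution factor = 200.0 / 4.997 = 40.02
[H3PO4]_stock = 0.02060 × 40.02 = 0.8245 mol/L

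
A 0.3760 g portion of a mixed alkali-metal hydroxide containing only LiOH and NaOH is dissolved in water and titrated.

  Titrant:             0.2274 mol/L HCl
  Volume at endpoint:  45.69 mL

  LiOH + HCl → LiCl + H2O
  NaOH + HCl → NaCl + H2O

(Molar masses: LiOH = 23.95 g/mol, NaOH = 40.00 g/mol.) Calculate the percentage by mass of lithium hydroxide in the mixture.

n(HCl) = 0.04569 × 0.2274 = 0.01039 mol
Let x = n(LiOH), y = n(NaOH).
Titrant: 1x + 1y = 0.01039;  mass: 23.95x + 40.00y = 0.3760
Solving, x = 2.467 × 10^-3 mol, y = 7.923 × 10^-3 mol
mass of LiOH = 2.467 × 10^-3 × 23.95 = 0.05909 g
% LiOH = 0.05909 / 0.3760 × 100 = 15.71 %

15.71 %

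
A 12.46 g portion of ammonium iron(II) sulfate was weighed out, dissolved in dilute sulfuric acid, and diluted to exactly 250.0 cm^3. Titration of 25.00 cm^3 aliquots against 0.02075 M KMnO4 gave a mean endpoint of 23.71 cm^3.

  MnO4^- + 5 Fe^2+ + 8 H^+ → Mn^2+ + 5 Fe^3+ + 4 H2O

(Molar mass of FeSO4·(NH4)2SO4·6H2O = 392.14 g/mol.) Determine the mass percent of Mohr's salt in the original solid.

77.42 %

n(KMnO4) per titration = 0.02371 × 0.02075 = 4.920 × 10^-4 mol
From the 5:1 ratio, n(FeSO4·(NH4)2SO4·6H2O) in each aliquot = 5/1 × 4.920 × 10^-4 = 2.460 × 10^-3 mol
n(FeSO4·(NH4)2SO4·6H2O) in the whole flask = 2.460 × 10^-3 × 250.0/25.00 = 0.02460 mol
mass of FeSO4·(NH4)2SO4·6H2O = 0.02460 × 392.14 = 9.646 g
% FeSO4·(NH4)2SO4·6H2O = 9.646 / 12.46 × 100 = 77.42 %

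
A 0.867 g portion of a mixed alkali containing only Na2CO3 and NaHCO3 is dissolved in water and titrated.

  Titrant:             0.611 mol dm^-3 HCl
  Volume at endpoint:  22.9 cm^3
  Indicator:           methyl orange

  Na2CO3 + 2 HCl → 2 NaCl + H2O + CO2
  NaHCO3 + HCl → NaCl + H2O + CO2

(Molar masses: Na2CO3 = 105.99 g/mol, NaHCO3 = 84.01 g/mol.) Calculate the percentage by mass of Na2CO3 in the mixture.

60.8 %

n(HCl) = 0.0229 × 0.611 = 0.0140 mol
Let x = n(Na2CO3), y = n(NaHCO3).
Titrant: 2x + 1y = 0.0140;  mass: 105.99x + 84.01y = 0.867
Solving, x = 4.97 × 10^-3 mol, y = 4.05 × 10^-3 mol
mass of Na2CO3 = 4.97 × 10^-3 × 105.99 = 0.527 g
% Na2CO3 = 0.527 / 0.867 × 100 = 60.8 %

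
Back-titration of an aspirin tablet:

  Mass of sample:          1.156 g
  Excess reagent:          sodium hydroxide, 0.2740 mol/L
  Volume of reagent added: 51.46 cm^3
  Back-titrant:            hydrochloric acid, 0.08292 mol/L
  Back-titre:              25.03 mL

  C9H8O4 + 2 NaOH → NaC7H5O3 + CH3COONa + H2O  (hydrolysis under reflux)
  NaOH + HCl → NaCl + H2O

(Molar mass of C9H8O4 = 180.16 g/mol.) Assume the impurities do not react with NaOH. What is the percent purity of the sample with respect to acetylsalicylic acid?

93.70 %

n(NaOH) added = 0.05146 × 0.2740 = 0.01410 mol
n(HCl) used in back-titration = 0.02503 × 0.08292 = 2.075 × 10^-3 mol
n(NaOH) left over = 2.075 × 10^-3 mol (1:1 ratio)
n(NaOH) consumed by analyte = 0.01410 − 2.075 × 10^-3 = 0.01202 mol
From the 1:2 ratio, n(C9H8O4) = 1/2 × 0.01202 = 6.012 × 10^-3 mol
mass of C9H8O4 = 6.012 × 10^-3 × 180.16 = 1.083 g
% C9H8O4 = 1.083 / 1.156 × 100 = 93.70 %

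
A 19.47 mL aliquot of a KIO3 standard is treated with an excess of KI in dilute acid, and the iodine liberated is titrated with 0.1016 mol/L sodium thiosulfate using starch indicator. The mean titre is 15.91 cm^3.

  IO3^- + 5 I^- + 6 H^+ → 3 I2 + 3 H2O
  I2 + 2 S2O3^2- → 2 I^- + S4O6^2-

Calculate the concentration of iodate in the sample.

0.01384 mol/L

n(S2O3^2-) = 0.01591 × 0.1016 = 1.616 × 10^-3 mol
n(I2) = n(S2O3^2-)/2 = 8.082 × 10^-4 mol
From the 1:3 ratio, n(IO3^-) in the aliquot = 1/3 × 8.082 × 10^-4 = 2.694 × 10^-4 mol
[IO3^-] = 2.694 × 10^-4 / 0.01947 = 0.01384 mol/L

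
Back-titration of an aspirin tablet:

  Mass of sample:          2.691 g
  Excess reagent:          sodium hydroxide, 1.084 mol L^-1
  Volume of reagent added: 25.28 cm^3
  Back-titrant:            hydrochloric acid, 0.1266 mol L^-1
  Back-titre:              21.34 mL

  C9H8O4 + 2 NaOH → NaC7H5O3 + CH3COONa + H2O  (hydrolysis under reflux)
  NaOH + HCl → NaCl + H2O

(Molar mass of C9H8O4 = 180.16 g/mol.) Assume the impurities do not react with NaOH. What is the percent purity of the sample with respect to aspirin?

82.69 %

n(NaOH) added = 0.02528 × 1.084 = 0.02740 mol
n(HCl) used in back-titration = 0.02134 × 0.1266 = 2.702 × 10^-3 mol
n(NaOH) left over = 2.702 × 10^-3 mol (1:1 ratio)
n(NaOH) consumed by analyte = 0.02740 − 2.702 × 10^-3 = 0.02470 mol
From the 1:2 ratio, n(C9H8O4) = 1/2 × 0.02470 = 0.01235 mol
mass of C9H8O4 = 0.01235 × 180.16 = 2.225 g
% C9H8O4 = 2.225 / 2.691 × 100 = 82.69 %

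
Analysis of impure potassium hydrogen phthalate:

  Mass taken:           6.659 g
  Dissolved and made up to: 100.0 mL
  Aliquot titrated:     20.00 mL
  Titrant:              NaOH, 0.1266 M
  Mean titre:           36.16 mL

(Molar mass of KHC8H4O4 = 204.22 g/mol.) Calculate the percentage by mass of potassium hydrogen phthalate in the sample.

KHC8H4O4 + NaOH → KNaC8H4O4 + H2O
n(NaOH) per titration = 0.03616 × 0.1266 = 4.578 × 10^-3 mol
n(KHC8H4O4) in each aliquot = 4.578 × 10^-3 mol (1:1 ratio)
n(KHC8H4O4) in the whole flask = 4.578 × 10^-3 × 100.0/20.00 = 0.02289 mol
mass of KHC8H4O4 = 0.02289 × 204.22 = 4.674 g
% KHC8H4O4 = 4.674 / 6.659 × 100 = 70.20 %

70.20 %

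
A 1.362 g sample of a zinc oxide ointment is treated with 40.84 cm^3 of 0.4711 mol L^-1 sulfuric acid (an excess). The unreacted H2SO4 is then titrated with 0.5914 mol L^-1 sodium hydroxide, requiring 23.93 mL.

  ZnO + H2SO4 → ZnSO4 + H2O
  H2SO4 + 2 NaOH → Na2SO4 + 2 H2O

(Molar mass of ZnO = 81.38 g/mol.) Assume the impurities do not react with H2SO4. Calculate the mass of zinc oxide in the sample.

0.9899 g

n(H2SO4) added = 0.04084 × 0.4711 = 0.01924 mol
n(NaOH) used in back-titration = 0.02393 × 0.5914 = 0.01415 mol
From the 1:2 ratio, n(H2SO4) left over = 1/2 × 0.01415 = 7.076 × 10^-3 mol
n(H2SO4) consumed by analyte = 0.01924 − 7.076 × 10^-3 = 0.01216 mol
n(ZnO) = 0.01216 mol (1:1 ratio)
mass of ZnO = 0.01216 × 81.38 = 0.9899 g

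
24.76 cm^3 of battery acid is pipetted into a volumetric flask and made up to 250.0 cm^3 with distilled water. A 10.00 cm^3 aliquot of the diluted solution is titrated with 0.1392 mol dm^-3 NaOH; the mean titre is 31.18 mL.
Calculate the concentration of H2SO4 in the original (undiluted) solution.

H2SO4 + 2 NaOH → Na2SO4 + 2 H2O
n(NaOH) = 0.03118 × 0.1392 = 4.340 × 10^-3 mol
From the 1:2 ratio, n(H2SO4) in the aliquot = 1/2 × 4.340 × 10^-3 = 2.170 × 10^-3 mol
[H2SO4]_dilute = 2.170 × 10^-3 / 0.01000 = 0.2170 mol/L
Dilution factor = 250.0 / 24.76 = 10.10
[H2SO4]_stock = 0.2170 × 10.10 = 2.191 mol/L

2.191 mol/L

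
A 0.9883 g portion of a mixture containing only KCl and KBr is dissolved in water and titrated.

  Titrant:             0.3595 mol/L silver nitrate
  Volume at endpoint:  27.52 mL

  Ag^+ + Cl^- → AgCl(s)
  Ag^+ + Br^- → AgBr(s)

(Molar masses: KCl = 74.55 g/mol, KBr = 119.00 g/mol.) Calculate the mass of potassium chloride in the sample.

n(AgNO3) = 0.02752 × 0.3595 = 9.893 × 10^-3 mol
Let x = n(KCl), y = n(KBr).
Titrant: 1x + 1y = 9.893 × 10^-3;  mass: 74.55x + 119.00y = 0.9883
Solving, x = 4.252 × 10^-3 mol, y = 5.641 × 10^-3 mol
mass of KCl = 4.252 × 10^-3 × 74.55 = 0.3170 g

0.3170 g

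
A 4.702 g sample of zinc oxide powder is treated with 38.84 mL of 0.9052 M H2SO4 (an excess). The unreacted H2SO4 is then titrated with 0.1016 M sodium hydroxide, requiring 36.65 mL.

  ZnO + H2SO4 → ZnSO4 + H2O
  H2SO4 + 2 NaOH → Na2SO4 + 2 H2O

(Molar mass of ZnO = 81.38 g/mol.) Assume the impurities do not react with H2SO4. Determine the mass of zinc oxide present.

n(H2SO4) added = 0.03884 × 0.9052 = 0.03516 mol
n(NaOH) used in back-titration = 0.03665 × 0.1016 = 3.724 × 10^-3 mol
From the 1:2 ratio, n(H2SO4) left over = 1/2 × 3.724 × 10^-3 = 1.862 × 10^-3 mol
n(H2SO4) consumed by analyte = 0.03516 − 1.862 × 10^-3 = 0.03330 mol
n(ZnO) = 0.03330 mol (1:1 ratio)
mass of ZnO = 0.03330 × 81.38 = 2.710 g

2.710 g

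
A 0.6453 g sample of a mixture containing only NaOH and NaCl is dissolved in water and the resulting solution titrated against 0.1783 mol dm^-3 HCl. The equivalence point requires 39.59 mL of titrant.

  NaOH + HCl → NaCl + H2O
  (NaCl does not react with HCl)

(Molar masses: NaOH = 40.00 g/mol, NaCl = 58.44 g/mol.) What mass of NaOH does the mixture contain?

n(HCl) = 0.03959 × 0.1783 = 7.059 × 10^-3 mol
Let x = n(NaOH), y = n(NaCl).
Titrant: 1x = 7.059 × 10^-3;  mass: 40.00x + 58.44y = 0.6453
Solving, x = 7.059 × 10^-3 mol, y = 6.211 × 10^-3 mol
mass of NaOH = 7.059 × 10^-3 × 40.00 = 0.2824 g

0.2824 g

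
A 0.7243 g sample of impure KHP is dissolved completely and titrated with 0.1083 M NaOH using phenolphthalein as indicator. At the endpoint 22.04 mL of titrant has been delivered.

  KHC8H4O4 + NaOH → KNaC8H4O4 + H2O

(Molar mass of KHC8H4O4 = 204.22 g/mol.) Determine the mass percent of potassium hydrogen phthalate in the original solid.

67.30 %

n(NaOH) = 0.02204 L × 0.1083 mol/L = 2.387 × 10^-3 mol
n(KHC8H4O4) = 2.387 × 10^-3 mol (1:1 ratio)
mass of KHC8H4O4 = 2.387 × 10^-3 × 204.22 g/mol = 0.4875 g
% KHC8H4O4 = 0.4875 / 0.7243 × 100 = 67.30 %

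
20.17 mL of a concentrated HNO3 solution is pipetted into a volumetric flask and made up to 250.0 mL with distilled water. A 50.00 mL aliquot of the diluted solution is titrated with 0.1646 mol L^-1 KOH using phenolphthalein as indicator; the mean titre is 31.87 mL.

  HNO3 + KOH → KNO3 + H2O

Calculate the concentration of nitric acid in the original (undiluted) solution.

1.300 mol/L

n(KOH) = 0.03187 × 0.1646 = 5.246 × 10^-3 mol
n(HNO3) in the aliquot = 5.246 × 10^-3 mol (1:1 ratio)
[HNO3]_dilute = 5.246 × 10^-3 / 0.05000 = 0.1049 mol/L
Dilution factor = 250.0 / 20.17 = 12.39
[HNO3]_stock = 0.1049 × 12.39 = 1.300 mol/L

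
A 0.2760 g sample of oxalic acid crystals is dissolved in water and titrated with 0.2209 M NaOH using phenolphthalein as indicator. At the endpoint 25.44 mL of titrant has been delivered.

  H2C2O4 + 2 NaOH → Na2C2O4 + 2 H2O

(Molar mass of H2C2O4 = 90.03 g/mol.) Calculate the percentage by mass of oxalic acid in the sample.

n(NaOH) = 0.02544 L × 0.2209 mol/L = 5.620 × 10^-3 mol
From the 1:2 ratio, n(H2C2O4) = 1/2 × 5.620 × 10^-3 = 2.810 × 10^-3 mol
mass of H2C2O4 = 2.810 × 10^-3 × 90.03 g/mol = 0.2530 g
% H2C2O4 = 0.2530 / 0.2760 × 100 = 91.66 %

91.66 %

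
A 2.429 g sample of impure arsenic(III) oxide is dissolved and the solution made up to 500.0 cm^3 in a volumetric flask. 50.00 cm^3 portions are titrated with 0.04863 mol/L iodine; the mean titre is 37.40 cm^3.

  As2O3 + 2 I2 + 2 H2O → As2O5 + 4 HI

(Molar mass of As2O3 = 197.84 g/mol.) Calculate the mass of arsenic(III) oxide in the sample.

1.799 g

n(I2) per titration = 0.03740 × 0.04863 = 1.819 × 10^-3 mol
From the 1:2 ratio, n(As2O3) in each aliquot = 1/2 × 1.819 × 10^-3 = 9.094 × 10^-4 mol
n(As2O3) in the whole flask = 9.094 × 10^-4 × 500.0/50.00 = 9.094 × 10^-3 mol
mass of As2O3 = 9.094 × 10^-3 × 197.84 = 1.799 g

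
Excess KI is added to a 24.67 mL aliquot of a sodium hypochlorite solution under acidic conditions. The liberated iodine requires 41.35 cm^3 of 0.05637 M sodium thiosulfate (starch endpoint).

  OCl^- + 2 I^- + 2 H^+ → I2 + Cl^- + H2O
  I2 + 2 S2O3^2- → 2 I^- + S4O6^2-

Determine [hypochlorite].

n(S2O3^2-) = 0.04135 × 0.05637 = 2.331 × 10^-3 mol
n(I2) = n(S2O3^2-)/2 = 1.165 × 10^-3 mol
n(OCl^-) in the aliquot = 1.165 × 10^-3 mol (1:1 ratio)
[OCl^-] = 1.165 × 10^-3 / 0.02467 = 0.04724 mol/L

0.04724 M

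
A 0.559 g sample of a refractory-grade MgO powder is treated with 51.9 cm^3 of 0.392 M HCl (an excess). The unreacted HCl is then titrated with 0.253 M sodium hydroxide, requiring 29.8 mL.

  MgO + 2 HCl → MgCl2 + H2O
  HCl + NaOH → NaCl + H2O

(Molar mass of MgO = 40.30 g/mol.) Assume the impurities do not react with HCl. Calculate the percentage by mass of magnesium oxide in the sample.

n(HCl) added = 0.0519 × 0.392 = 0.0203 mol
n(NaOH) used in back-titration = 0.0298 × 0.253 = 7.54 × 10^-3 mol
n(HCl) left over = 7.54 × 10^-3 mol (1:1 ratio)
n(HCl) consumed by analyte = 0.0203 − 7.54 × 10^-3 = 0.0128 mol
From the 1:2 ratio, n(MgO) = 1/2 × 0.0128 = 6.40 × 10^-3 mol
mass of MgO = 6.40 × 10^-3 × 40.30 = 0.258 g
% MgO = 0.258 / 0.559 × 100 = 46.2 %

46.2 %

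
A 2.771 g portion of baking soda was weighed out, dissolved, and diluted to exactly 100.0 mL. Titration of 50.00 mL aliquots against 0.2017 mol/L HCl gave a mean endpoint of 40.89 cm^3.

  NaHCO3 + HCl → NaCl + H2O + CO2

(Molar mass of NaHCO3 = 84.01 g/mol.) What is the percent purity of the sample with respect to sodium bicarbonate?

n(HCl) per titration = 0.04089 × 0.2017 = 8.248 × 10^-3 mol
n(NaHCO3) in each aliquot = 8.248 × 10^-3 mol (1:1 ratio)
n(NaHCO3) in the whole flask = 8.248 × 10^-3 × 100.0/50.00 = 0.01650 mol
mass of NaHCO3 = 0.01650 × 84.01 = 1.386 g
% NaHCO3 = 1.386 / 2.771 × 100 = 50.01 %

50.01 %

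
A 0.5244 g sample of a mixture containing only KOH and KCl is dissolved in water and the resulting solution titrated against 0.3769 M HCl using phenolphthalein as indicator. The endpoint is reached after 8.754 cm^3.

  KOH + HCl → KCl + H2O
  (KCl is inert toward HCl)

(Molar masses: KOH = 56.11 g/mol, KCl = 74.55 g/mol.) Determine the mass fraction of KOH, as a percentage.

35.30 %

n(HCl) = 0.008754 × 0.3769 = 3.299 × 10^-3 mol
Let x = n(KOH), y = n(KCl).
Titrant: 1x = 3.299 × 10^-3;  mass: 56.11x + 74.55y = 0.5244
Solving, x = 3.299 × 10^-3 mol, y = 4.551 × 10^-3 mol
mass of KOH = 3.299 × 10^-3 × 56.11 = 0.1851 g
% KOH = 0.1851 / 0.5244 × 100 = 35.30 %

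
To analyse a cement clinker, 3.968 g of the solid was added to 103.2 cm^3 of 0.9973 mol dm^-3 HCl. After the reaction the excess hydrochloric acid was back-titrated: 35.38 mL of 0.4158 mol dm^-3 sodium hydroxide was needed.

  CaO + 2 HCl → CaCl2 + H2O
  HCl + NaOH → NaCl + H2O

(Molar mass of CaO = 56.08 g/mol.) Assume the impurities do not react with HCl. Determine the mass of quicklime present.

2.473 g

n(HCl) added = 0.1032 × 0.9973 = 0.1029 mol
n(NaOH) used in back-titration = 0.03538 × 0.4158 = 0.01471 mol
n(HCl) left over = 0.01471 mol (1:1 ratio)
n(HCl) consumed by analyte = 0.1029 − 0.01471 = 0.08821 mol
From the 1:2 ratio, n(CaO) = 1/2 × 0.08821 = 0.04411 mol
mass of CaO = 0.04411 × 56.08 = 2.473 g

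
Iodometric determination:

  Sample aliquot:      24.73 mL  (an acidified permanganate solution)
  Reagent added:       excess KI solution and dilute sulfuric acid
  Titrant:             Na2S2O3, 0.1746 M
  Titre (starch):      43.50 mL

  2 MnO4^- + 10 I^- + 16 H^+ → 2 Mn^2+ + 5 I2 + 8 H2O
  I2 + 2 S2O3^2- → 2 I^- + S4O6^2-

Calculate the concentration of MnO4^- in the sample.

n(S2O3^2-) = 0.04350 × 0.1746 = 7.595 × 10^-3 mol
n(I2) = n(S2O3^2-)/2 = 3.798 × 10^-3 mol
From the 2:5 ratio, n(MnO4^-) in the aliquot = 2/5 × 3.798 × 10^-3 = 1.519 × 10^-3 mol
[MnO4^-] = 1.519 × 10^-3 / 0.02473 = 0.06142 mol/L

0.06142 M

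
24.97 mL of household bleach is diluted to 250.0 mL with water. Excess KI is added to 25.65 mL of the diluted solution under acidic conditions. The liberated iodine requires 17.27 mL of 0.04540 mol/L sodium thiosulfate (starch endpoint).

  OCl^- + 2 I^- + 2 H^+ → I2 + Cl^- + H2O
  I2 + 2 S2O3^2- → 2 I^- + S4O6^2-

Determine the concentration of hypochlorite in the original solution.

0.1530 mol/L

n(S2O3^2-) = 0.01727 × 0.04540 = 7.841 × 10^-4 mol
n(I2) = n(S2O3^2-)/2 = 3.920 × 10^-4 mol
n(OCl^-) in the aliquot = 3.920 × 10^-4 mol (1:1 ratio)
[OCl^-]_dilute = 3.920 × 10^-4 / 0.02565 = 0.01528 mol/L
[OCl^-]_original = 0.01528 × 250.0/24.97 = 0.1530 mol/L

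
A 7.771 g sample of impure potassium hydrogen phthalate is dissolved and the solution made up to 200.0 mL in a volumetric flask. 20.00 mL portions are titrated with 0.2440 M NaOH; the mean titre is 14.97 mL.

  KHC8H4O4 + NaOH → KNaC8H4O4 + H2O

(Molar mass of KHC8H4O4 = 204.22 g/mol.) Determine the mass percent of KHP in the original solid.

95.99 %

n(NaOH) per titration = 0.01497 × 0.2440 = 3.653 × 10^-3 mol
n(KHC8H4O4) in each aliquot = 3.653 × 10^-3 mol (1:1 ratio)
n(KHC8H4O4) in the whole flask = 3.653 × 10^-3 × 200.0/20.00 = 0.03653 mol
mass of KHC8H4O4 = 0.03653 × 204.22 = 7.460 g
% KHC8H4O4 = 7.460 / 7.771 × 100 = 95.99 %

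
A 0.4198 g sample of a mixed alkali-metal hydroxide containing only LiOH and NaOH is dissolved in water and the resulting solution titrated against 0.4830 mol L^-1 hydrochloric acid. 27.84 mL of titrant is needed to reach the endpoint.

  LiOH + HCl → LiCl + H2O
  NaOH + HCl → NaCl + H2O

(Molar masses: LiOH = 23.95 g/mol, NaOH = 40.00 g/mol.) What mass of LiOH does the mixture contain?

n(HCl) = 0.02784 × 0.4830 = 0.01345 mol
Let x = n(LiOH), y = n(NaOH).
Titrant: 1x + 1y = 0.01345;  mass: 23.95x + 40.00y = 0.4198
Solving, x = 7.356 × 10^-3 mol, y = 6.090 × 10^-3 mol
mass of LiOH = 7.356 × 10^-3 × 23.95 = 0.1762 g

0.1762 g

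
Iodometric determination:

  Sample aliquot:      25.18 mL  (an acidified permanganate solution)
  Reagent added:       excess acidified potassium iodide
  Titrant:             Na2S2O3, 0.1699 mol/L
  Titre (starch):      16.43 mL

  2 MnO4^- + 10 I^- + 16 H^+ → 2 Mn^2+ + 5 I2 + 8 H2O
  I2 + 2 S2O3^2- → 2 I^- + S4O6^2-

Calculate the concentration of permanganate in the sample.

n(S2O3^2-) = 0.01643 × 0.1699 = 2.791 × 10^-3 mol
n(I2) = n(S2O3^2-)/2 = 1.396 × 10^-3 mol
From the 2:5 ratio, n(MnO4^-) in the aliquot = 2/5 × 1.396 × 10^-3 = 5.583 × 10^-4 mol
[MnO4^-] = 5.583 × 10^-4 / 0.02518 = 0.02217 mol/L

0.02217 mol/L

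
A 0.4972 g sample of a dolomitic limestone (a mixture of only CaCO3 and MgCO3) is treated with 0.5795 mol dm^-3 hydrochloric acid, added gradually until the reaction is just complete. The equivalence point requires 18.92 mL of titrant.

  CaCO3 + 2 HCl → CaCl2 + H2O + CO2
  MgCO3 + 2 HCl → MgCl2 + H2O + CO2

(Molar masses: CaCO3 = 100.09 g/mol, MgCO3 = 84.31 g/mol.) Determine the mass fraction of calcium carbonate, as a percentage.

n(HCl) = 0.01892 × 0.5795 = 0.01096 mol
Let x = n(CaCO3), y = n(MgCO3).
Titrant: 2x + 2y = 0.01096;  mass: 100.09x + 84.31y = 0.4972
Solving, x = 2.218 × 10^-3 mol, y = 3.264 × 10^-3 mol
mass of CaCO3 = 2.218 × 10^-3 × 100.09 = 0.2220 g
% CaCO3 = 0.2220 / 0.4972 × 100 = 44.66 %

44.66 %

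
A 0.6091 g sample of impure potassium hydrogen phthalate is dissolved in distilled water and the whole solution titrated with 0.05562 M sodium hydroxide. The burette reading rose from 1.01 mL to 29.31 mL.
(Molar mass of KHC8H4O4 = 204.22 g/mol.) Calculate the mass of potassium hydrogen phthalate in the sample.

0.3215 g

KHC8H4O4 + NaOH → KNaC8H4O4 + H2O
n(NaOH) = 0.02830 L × 0.05562 mol/L = 1.574 × 10^-3 mol
n(KHC8H4O4) = 1.574 × 10^-3 mol (1:1 ratio)
mass of KHC8H4O4 = 1.574 × 10^-3 × 204.22 g/mol = 0.3215 g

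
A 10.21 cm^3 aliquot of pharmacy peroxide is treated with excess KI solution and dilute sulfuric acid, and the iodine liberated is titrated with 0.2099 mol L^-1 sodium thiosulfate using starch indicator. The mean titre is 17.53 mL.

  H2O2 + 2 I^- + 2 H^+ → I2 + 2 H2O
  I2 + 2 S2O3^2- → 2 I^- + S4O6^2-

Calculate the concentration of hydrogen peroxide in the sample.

n(S2O3^2-) = 0.01753 × 0.2099 = 3.680 × 10^-3 mol
n(I2) = n(S2O3^2-)/2 = 1.840 × 10^-3 mol
n(H2O2) in the aliquot = 1.840 × 10^-3 mol (1:1 ratio)
[H2O2] = 1.840 × 10^-3 / 0.01021 = 0.1802 mol/L

0.1802 mol/L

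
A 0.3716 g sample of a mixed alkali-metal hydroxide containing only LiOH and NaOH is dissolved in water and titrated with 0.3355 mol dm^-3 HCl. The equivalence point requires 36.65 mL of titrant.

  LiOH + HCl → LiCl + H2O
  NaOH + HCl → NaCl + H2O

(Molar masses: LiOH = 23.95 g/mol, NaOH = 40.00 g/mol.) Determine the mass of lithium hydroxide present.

0.1794 g

n(HCl) = 0.03665 × 0.3355 = 0.01230 mol
Let x = n(LiOH), y = n(NaOH).
Titrant: 1x + 1y = 0.01230;  mass: 23.95x + 40.00y = 0.3716
Solving, x = 7.492 × 10^-3 mol, y = 4.804 × 10^-3 mol
mass of LiOH = 7.492 × 10^-3 × 23.95 = 0.1794 g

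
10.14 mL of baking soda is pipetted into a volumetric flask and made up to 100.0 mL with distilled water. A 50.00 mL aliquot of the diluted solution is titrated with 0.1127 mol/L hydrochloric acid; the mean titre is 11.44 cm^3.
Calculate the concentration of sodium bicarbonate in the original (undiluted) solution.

0.2543 mol/L

NaHCO3 + HCl → NaCl + H2O + CO2
n(HCl) = 0.01144 × 0.1127 = 1.289 × 10^-3 mol
n(NaHCO3) in the aliquot = 1.289 × 10^-3 mol (1:1 ratio)
[NaHCO3]_dilute = 1.289 × 10^-3 / 0.05000 = 0.02579 mol/L
Dilution factor = 100.0 / 10.14 = 9.862
[NaHCO3]_stock = 0.02579 × 9.862 = 0.2543 mol/L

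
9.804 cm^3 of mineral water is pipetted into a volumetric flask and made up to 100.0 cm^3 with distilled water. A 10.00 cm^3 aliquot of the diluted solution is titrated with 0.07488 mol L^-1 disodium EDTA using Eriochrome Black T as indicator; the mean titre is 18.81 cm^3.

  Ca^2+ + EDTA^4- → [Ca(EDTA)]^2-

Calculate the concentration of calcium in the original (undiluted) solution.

1.437 mol/L

n(EDTA) = 0.01881 × 0.07488 = 1.408 × 10^-3 mol
n(Ca2+) in the aliquot = 1.408 × 10^-3 mol (1:1 ratio)
[Ca2+]_dilute = 1.408 × 10^-3 / 0.01000 = 0.1408 mol/L
Dilution factor = 100.0 / 9.804 = 10.20
[Ca2+]_stock = 0.1408 × 10.20 = 1.437 mol/L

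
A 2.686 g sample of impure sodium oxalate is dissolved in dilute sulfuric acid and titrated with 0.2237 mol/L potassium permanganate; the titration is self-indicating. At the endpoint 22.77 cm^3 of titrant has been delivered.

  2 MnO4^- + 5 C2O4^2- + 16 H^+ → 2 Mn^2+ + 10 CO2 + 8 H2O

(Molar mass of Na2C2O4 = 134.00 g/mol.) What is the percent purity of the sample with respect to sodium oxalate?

n(KMnO4) = 0.02277 L × 0.2237 mol/L = 5.094 × 10^-3 mol
From the 5:2 ratio, n(Na2C2O4) = 5/2 × 5.094 × 10^-3 = 0.01273 mol
mass of Na2C2O4 = 0.01273 × 134.00 g/mol = 1.706 g
% Na2C2O4 = 1.706 / 2.686 × 100 = 63.53 %

63.53 %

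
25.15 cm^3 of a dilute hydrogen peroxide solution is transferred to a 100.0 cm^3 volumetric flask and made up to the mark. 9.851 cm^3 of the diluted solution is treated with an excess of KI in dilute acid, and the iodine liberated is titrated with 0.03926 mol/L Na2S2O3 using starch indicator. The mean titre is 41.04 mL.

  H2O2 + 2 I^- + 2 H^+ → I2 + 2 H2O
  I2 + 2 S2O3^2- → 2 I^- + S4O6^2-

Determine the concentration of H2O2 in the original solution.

n(S2O3^2-) = 0.04104 × 0.03926 = 1.611 × 10^-3 mol
n(I2) = n(S2O3^2-)/2 = 8.056 × 10^-4 mol
n(H2O2) in the aliquot = 8.056 × 10^-4 mol (1:1 ratio)
[H2O2]_dilute = 8.056 × 10^-4 / 0.009851 = 0.08178 mol/L
[H2O2]_original = 0.08178 × 100.0/25.15 = 0.3252 mol/L

0.3252 mol/L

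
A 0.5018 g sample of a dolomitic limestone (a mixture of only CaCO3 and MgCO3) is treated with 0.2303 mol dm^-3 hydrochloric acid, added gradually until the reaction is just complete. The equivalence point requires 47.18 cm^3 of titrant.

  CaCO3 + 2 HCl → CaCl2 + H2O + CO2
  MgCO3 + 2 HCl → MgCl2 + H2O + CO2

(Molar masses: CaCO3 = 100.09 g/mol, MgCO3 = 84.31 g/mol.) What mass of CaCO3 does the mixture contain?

0.2776 g

n(HCl) = 0.04718 × 0.2303 = 0.01087 mol
Let x = n(CaCO3), y = n(MgCO3).
Titrant: 2x + 2y = 0.01087;  mass: 100.09x + 84.31y = 0.5018
Solving, x = 2.773 × 10^-3 mol, y = 2.659 × 10^-3 mol
mass of CaCO3 = 2.773 × 10^-3 × 100.09 = 0.2776 g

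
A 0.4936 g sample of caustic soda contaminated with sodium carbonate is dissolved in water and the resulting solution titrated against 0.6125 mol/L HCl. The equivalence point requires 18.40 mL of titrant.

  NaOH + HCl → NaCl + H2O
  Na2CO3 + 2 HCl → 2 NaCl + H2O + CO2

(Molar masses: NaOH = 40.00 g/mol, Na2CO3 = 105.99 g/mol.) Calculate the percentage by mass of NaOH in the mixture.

64.64 %

n(HCl) = 0.01840 × 0.6125 = 0.01127 mol
Let x = n(NaOH), y = n(Na2CO3).
Titrant: 1x + 2y = 0.01127;  mass: 40.00x + 105.99y = 0.4936
Solving, x = 7.976 × 10^-3 mol, y = 1.647 × 10^-3 mol
mass of NaOH = 7.976 × 10^-3 × 40.00 = 0.3191 g
% NaOH = 0.3191 / 0.4936 × 100 = 64.64 %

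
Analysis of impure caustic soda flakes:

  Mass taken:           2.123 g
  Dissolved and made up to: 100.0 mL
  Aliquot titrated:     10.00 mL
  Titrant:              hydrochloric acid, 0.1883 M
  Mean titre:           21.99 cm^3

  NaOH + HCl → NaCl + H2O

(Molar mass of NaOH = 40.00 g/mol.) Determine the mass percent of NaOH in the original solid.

78.02 %

n(HCl) per titration = 0.02199 × 0.1883 = 4.141 × 10^-3 mol
n(NaOH) in each aliquot = 4.141 × 10^-3 mol (1:1 ratio)
n(NaOH) in the whole flask = 4.141 × 10^-3 × 100.0/10.00 = 0.04141 mol
mass of NaOH = 0.04141 × 40.00 = 1.656 g
% NaOH = 1.656 / 2.123 × 100 = 78.02 %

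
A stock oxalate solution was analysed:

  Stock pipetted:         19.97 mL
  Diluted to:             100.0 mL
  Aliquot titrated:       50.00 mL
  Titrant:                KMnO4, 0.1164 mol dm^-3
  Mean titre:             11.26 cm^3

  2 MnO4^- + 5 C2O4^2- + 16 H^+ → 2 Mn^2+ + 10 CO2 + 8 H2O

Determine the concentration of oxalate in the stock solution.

n(KMnO4) = 0.01126 × 0.1164 = 1.311 × 10^-3 mol
From the 5:2 ratio, n(C2O4^2-) in the aliquot = 5/2 × 1.311 × 10^-3 = 3.277 × 10^-3 mol
[C2O4^2-]_dilute = 3.277 × 10^-3 / 0.05000 = 0.06553 mol/L
Dilution factor = 100.0 / 19.97 = 5.008
[C2O4^2-]_stock = 0.06553 × 5.008 = 0.3282 mol/L

0.3282 mol/L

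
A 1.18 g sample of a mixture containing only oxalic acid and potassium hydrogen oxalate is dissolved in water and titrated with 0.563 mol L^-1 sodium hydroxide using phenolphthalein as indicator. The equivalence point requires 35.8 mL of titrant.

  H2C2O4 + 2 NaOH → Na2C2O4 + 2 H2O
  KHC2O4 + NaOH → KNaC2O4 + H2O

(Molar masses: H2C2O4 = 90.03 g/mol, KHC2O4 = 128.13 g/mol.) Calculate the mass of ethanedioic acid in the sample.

0.760 g

n(NaOH) = 0.0358 × 0.563 = 0.0202 mol
Let x = n(H2C2O4), y = n(KHC2O4).
Titrant: 2x + 1y = 0.0202;  mass: 90.03x + 128.13y = 1.18
Solving, x = 8.44 × 10^-3 mol, y = 3.28 × 10^-3 mol
mass of H2C2O4 = 8.44 × 10^-3 × 90.03 = 0.760 g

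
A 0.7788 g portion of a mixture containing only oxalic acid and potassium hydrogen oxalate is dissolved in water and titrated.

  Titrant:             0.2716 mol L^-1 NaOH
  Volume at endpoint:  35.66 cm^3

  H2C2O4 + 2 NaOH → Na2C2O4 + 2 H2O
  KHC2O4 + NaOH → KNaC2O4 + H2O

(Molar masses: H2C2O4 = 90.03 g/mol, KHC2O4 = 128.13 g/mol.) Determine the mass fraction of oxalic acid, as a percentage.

32.14 %

n(NaOH) = 0.03566 × 0.2716 = 9.685 × 10^-3 mol
Let x = n(H2C2O4), y = n(KHC2O4).
Titrant: 2x + 1y = 9.685 × 10^-3;  mass: 90.03x + 128.13y = 0.7788
Solving, x = 2.780 × 10^-3 mol, y = 4.125 × 10^-3 mol
mass of H2C2O4 = 2.780 × 10^-3 × 90.03 = 0.2503 g
% H2C2O4 = 0.2503 / 0.7788 × 100 = 32.14 %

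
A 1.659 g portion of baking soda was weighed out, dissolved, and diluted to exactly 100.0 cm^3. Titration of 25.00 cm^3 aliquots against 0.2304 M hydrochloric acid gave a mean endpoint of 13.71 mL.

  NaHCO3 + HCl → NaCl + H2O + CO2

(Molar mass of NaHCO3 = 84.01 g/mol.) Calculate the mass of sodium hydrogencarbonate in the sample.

1.061 g

n(HCl) per titration = 0.01371 × 0.2304 = 3.159 × 10^-3 mol
n(NaHCO3) in each aliquot = 3.159 × 10^-3 mol (1:1 ratio)
n(NaHCO3) in the whole flask = 3.159 × 10^-3 × 100.0/25.00 = 0.01264 mol
mass of NaHCO3 = 0.01264 × 84.01 = 1.061 g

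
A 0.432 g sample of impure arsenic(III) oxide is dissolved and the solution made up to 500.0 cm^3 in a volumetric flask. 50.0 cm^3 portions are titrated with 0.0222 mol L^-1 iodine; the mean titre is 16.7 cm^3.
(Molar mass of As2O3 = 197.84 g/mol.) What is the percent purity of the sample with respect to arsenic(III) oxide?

As2O3 + 2 I2 + 2 H2O → As2O5 + 4 HI
n(I2) per titration = 0.0167 × 0.0222 = 3.71 × 10^-4 mol
From the 1:2 ratio, n(As2O3) in each aliquot = 1/2 × 3.71 × 10^-4 = 1.85 × 10^-4 mol
n(As2O3) in the whole flask = 1.85 × 10^-4 × 500.0/50.0 = 1.85 × 10^-3 mol
mass of As2O3 = 1.85 × 10^-3 × 197.84 = 0.367 g
% As2O3 = 0.367 / 0.432 × 100 = 84.9 %

84.9 %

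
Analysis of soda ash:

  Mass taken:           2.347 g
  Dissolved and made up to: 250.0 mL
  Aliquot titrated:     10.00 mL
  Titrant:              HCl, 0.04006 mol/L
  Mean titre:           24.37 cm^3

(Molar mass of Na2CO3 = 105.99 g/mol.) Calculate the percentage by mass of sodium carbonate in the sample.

55.11 %

Na2CO3 + 2 HCl → 2 NaCl + H2O + CO2
n(HCl) per titration = 0.02437 × 0.04006 = 9.763 × 10^-4 mol
From the 1:2 ratio, n(Na2CO3) in each aliquot = 1/2 × 9.763 × 10^-4 = 4.881 × 10^-4 mol
n(Na2CO3) in the whole flask = 4.881 × 10^-4 × 250.0/10.00 = 0.01220 mol
mass of Na2CO3 = 0.01220 × 105.99 = 1.293 g
% Na2CO3 = 1.293 / 2.347 × 100 = 55.11 %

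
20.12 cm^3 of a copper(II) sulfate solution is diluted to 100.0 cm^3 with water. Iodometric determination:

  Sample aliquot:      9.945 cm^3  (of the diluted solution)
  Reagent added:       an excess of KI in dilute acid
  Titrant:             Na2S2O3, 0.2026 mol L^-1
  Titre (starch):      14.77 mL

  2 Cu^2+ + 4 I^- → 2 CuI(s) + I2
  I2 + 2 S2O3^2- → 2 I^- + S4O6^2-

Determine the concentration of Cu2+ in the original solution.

n(S2O3^2-) = 0.01477 × 0.2026 = 2.992 × 10^-3 mol
n(I2) = n(S2O3^2-)/2 = 1.496 × 10^-3 mol
From the 2:1 ratio, n(Cu2+) in the aliquot = 2/1 × 1.496 × 10^-3 = 2.992 × 10^-3 mol
[Cu2+]_dilute = 2.992 × 10^-3 / 0.009945 = 0.3009 mol/L
[Cu2+]_original = 0.3009 × 100.0/20.12 = 1.496 mol/L

1.496 mol/L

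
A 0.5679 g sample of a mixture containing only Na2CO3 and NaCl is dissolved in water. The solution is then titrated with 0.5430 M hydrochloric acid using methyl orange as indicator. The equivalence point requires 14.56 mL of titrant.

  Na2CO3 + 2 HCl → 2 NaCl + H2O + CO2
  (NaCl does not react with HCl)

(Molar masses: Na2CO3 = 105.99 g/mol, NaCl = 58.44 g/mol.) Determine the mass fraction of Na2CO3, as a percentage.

n(HCl) = 0.01456 × 0.5430 = 7.906 × 10^-3 mol
Let x = n(Na2CO3), y = n(NaCl).
Titrant: 2x = 7.906 × 10^-3;  mass: 105.99x + 58.44y = 0.5679
Solving, x = 3.953 × 10^-3 mol, y = 2.548 × 10^-3 mol
mass of Na2CO3 = 3.953 × 10^-3 × 105.99 = 0.4190 g
% Na2CO3 = 0.4190 / 0.5679 × 100 = 73.78 %

73.78 %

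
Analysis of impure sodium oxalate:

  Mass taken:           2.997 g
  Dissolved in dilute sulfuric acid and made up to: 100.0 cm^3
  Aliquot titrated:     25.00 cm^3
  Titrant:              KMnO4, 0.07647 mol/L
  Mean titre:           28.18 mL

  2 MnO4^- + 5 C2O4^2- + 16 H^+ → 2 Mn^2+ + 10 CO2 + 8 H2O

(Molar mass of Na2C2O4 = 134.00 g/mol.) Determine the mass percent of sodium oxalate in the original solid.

n(KMnO4) per titration = 0.02818 × 0.07647 = 2.155 × 10^-3 mol
From the 5:2 ratio, n(Na2C2O4) in each aliquot = 5/2 × 2.155 × 10^-3 = 5.387 × 10^-3 mol
n(Na2C2O4) in the whole flask = 5.387 × 10^-3 × 100.0/25.00 = 0.02155 mol
mass of Na2C2O4 = 0.02155 × 134.00 = 2.888 g
% Na2C2O4 = 2.888 / 2.997 × 100 = 96.35 %

96.35 %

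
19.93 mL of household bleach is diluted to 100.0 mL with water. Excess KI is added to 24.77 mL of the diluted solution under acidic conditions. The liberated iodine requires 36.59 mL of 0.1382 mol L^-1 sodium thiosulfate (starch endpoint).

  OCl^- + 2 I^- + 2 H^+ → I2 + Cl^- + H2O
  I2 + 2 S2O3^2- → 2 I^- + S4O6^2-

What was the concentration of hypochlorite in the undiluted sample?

0.5122 mol/L

n(S2O3^2-) = 0.03659 × 0.1382 = 5.057 × 10^-3 mol
n(I2) = n(S2O3^2-)/2 = 2.528 × 10^-3 mol
n(OCl^-) in the aliquot = 2.528 × 10^-3 mol (1:1 ratio)
[OCl^-]_dilute = 2.528 × 10^-3 / 0.02477 = 0.1021 mol/L
[OCl^-]_original = 0.1021 × 100.0/19.93 = 0.5122 mol/L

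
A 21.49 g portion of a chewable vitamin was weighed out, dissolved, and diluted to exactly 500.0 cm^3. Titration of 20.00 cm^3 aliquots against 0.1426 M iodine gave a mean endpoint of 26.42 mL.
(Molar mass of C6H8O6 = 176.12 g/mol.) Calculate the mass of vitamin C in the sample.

16.59 g

C6H8O6 + I2 → C6H6O6 + 2 HI
n(I2) per titration = 0.02642 × 0.1426 = 3.767 × 10^-3 mol
n(C6H8O6) in each aliquot = 3.767 × 10^-3 mol (1:1 ratio)
n(C6H8O6) in the whole flask = 3.767 × 10^-3 × 500.0/20.00 = 0.09419 mol
mass of C6H8O6 = 0.09419 × 176.12 = 16.59 g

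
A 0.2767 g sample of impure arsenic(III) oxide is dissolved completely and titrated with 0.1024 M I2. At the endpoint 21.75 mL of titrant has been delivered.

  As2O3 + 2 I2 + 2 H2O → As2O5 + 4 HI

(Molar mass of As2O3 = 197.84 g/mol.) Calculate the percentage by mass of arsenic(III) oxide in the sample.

79.62 %

n(I2) = 0.02175 L × 0.1024 mol/L = 2.227 × 10^-3 mol
From the 1:2 ratio, n(As2O3) = 1/2 × 2.227 × 10^-3 = 1.114 × 10^-3 mol
mass of As2O3 = 1.114 × 10^-3 × 197.84 g/mol = 0.2203 g
% As2O3 = 0.2203 / 0.2767 × 100 = 79.62 %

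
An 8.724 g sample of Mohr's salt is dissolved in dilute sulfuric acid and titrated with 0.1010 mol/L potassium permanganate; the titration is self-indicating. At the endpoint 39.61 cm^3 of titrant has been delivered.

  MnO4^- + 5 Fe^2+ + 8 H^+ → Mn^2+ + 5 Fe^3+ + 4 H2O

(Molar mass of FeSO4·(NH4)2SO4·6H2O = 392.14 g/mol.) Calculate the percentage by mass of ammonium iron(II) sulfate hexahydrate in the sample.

n(KMnO4) = 0.03961 L × 0.1010 mol/L = 4.001 × 10^-3 mol
From the 5:1 ratio, n(FeSO4·(NH4)2SO4·6H2O) = 5/1 × 4.001 × 10^-3 = 0.02000 mol
mass of FeSO4·(NH4)2SO4·6H2O = 0.02000 × 392.14 g/mol = 7.844 g
% FeSO4·(NH4)2SO4·6H2O = 7.844 / 8.724 × 100 = 89.91 %

89.91 %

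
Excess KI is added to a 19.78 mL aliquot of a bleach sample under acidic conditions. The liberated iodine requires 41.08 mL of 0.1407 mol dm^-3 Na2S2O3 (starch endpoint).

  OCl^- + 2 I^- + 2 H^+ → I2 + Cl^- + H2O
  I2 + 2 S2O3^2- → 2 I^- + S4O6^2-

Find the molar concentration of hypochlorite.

n(S2O3^2-) = 0.04108 × 0.1407 = 5.780 × 10^-3 mol
n(I2) = n(S2O3^2-)/2 = 2.890 × 10^-3 mol
n(OCl^-) in the aliquot = 2.890 × 10^-3 mol (1:1 ratio)
[OCl^-] = 2.890 × 10^-3 / 0.01978 = 0.1461 mol/L

0.1461 mol/L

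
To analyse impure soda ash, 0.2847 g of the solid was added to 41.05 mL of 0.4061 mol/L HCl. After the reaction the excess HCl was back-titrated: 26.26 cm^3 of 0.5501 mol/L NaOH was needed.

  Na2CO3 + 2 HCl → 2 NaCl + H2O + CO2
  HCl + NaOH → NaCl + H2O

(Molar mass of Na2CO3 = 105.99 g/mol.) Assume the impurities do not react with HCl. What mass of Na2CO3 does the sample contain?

n(HCl) added = 0.04105 × 0.4061 = 0.01667 mol
n(NaOH) used in back-titration = 0.02626 × 0.5501 = 0.01445 mol
n(HCl) left over = 0.01445 mol (1:1 ratio)
n(HCl) consumed by analyte = 0.01667 − 0.01445 = 2.225 × 10^-3 mol
From the 1:2 ratio, n(Na2CO3) = 1/2 × 2.225 × 10^-3 = 1.112 × 10^-3 mol
mass of Na2CO3 = 1.112 × 10^-3 × 105.99 = 0.1179 g

0.1179 g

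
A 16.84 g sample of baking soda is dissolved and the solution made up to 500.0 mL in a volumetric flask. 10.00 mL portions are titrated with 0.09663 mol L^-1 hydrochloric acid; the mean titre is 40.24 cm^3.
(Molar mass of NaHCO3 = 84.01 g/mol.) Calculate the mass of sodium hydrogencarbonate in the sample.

16.33 g

NaHCO3 + HCl → NaCl + H2O + CO2
n(HCl) per titration = 0.04024 × 0.09663 = 3.888 × 10^-3 mol
n(NaHCO3) in each aliquot = 3.888 × 10^-3 mol (1:1 ratio)
n(NaHCO3) in the whole flask = 3.888 × 10^-3 × 500.0/10.00 = 0.1944 mol
mass of NaHCO3 = 0.1944 × 84.01 = 16.33 g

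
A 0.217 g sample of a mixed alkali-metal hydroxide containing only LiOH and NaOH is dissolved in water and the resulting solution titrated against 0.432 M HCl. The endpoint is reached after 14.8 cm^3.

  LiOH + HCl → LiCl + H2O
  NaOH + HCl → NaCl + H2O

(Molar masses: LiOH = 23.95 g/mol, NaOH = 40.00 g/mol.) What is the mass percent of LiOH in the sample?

26.6 %

n(HCl) = 0.0148 × 0.432 = 6.39 × 10^-3 mol
Let x = n(LiOH), y = n(NaOH).
Titrant: 1x + 1y = 6.39 × 10^-3;  mass: 23.95x + 40.00y = 0.217
Solving, x = 2.41 × 10^-3 mol, y = 3.98 × 10^-3 mol
mass of LiOH = 2.41 × 10^-3 × 23.95 = 0.0578 g
% LiOH = 0.0578 / 0.217 × 100 = 26.6 %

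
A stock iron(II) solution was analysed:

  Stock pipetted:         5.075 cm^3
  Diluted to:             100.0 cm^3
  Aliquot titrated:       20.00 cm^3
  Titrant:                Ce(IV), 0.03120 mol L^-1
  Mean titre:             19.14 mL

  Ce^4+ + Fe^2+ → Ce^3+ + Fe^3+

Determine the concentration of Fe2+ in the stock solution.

0.5883 mol/L

n(Ce4+) = 0.01914 × 0.03120 = 5.972 × 10^-4 mol
n(Fe2+) in the aliquot = 5.972 × 10^-4 mol (1:1 ratio)
[Fe2+]_dilute = 5.972 × 10^-4 / 0.02000 = 0.02986 mol/L
Dilution factor = 100.0 / 5.075 = 19.70
[Fe2+]_stock = 0.02986 × 19.70 = 0.5883 mol/L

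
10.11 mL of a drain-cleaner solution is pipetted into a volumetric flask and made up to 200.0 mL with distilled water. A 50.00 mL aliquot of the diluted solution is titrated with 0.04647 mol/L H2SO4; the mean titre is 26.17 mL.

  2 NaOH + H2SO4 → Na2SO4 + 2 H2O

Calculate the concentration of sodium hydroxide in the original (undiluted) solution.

0.9623 mol/L

n(H2SO4) = 0.02617 × 0.04647 = 1.216 × 10^-3 mol
From the 2:1 ratio, n(NaOH) in the aliquot = 2/1 × 1.216 × 10^-3 = 2.432 × 10^-3 mol
[NaOH]_dilute = 2.432 × 10^-3 / 0.05000 = 0.04864 mol/L
Dilution factor = 200.0 / 10.11 = 19.78
[NaOH]_stock = 0.04864 × 19.78 = 0.9623 mol/L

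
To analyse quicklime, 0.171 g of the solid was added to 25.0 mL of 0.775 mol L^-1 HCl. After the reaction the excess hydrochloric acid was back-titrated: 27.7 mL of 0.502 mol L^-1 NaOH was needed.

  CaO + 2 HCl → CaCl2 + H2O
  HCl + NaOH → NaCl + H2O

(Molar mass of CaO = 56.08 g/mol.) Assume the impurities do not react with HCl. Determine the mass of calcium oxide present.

n(HCl) added = 0.0250 × 0.775 = 0.0194 mol
n(NaOH) used in back-titration = 0.0277 × 0.502 = 0.0139 mol
n(HCl) left over = 0.0139 mol (1:1 ratio)
n(HCl) consumed by analyte = 0.0194 − 0.0139 = 5.47 × 10^-3 mol
From the 1:2 ratio, n(CaO) = 1/2 × 5.47 × 10^-3 = 2.73 × 10^-3 mol
mass of CaO = 2.73 × 10^-3 × 56.08 = 0.153 g

0.153 g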